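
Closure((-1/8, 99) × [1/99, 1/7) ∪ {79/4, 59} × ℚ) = ({-1/8, 99} × [1/99, 1/7]) ∪ ([-1/8, 99] × {1/99, 1/7}) ∪ ((-1/8, 99) × [1/99, 1/7)) ∪ ({79/4, 59} × (ℚ ∪ (-∞, 1/99] ∪ [1/7, ∞)))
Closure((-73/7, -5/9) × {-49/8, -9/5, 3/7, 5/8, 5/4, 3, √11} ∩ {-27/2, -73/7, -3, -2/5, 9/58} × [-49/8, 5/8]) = {-3} × {-49/8, -9/5, 3/7, 5/8}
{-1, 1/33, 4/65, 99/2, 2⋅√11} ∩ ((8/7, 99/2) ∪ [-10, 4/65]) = {-1, 1/33, 4/65, 2⋅√11}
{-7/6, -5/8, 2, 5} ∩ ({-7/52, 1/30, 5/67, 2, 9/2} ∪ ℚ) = {-7/6, -5/8, 2, 5}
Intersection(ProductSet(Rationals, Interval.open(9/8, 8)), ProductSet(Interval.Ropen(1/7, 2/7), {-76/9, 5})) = ProductSet(Intersection(Interval.Ropen(1/7, 2/7), Rationals), {5})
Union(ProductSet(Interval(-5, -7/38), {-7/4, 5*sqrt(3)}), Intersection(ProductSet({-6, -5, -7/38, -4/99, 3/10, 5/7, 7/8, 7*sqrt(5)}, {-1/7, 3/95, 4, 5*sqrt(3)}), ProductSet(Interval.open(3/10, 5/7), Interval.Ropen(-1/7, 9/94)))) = ProductSet(Interval(-5, -7/38), {-7/4, 5*sqrt(3)})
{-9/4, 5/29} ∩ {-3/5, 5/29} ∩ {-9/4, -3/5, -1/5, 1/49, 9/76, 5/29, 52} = {5/29}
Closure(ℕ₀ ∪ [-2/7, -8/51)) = [-2/7, -8/51] ∪ ℕ₀ ∪ (ℕ₀ \ (-2/7, -8/51))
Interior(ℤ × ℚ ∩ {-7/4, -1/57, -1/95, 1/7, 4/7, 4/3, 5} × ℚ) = ∅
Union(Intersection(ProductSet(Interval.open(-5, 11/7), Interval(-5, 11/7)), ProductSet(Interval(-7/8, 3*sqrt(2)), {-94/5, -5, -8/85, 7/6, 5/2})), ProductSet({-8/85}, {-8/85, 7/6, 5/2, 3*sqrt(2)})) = Union(ProductSet({-8/85}, {-8/85, 7/6, 5/2, 3*sqrt(2)}), ProductSet(Interval.Ropen(-7/8, 11/7), {-5, -8/85, 7/6}))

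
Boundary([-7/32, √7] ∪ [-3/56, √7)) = {-7/32, √7}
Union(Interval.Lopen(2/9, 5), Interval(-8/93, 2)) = Interval(-8/93, 5)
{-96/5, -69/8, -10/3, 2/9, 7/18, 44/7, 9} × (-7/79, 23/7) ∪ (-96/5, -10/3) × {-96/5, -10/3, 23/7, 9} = ((-96/5, -10/3) × {-96/5, -10/3, 23/7, 9}) ∪ ({-96/5, -69/8, -10/3, 2/9, 7/18, 44/7, 9} × (-7/79, 23/7))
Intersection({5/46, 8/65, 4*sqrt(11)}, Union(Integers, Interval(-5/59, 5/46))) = {5/46}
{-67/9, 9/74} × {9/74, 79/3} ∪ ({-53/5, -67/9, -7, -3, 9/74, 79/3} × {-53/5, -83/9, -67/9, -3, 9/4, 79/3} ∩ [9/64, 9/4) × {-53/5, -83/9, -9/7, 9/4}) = {-67/9, 9/74} × {9/74, 79/3}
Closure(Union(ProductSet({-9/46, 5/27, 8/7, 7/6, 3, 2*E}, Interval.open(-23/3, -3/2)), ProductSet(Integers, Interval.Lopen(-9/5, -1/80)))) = Union(ProductSet({-9/46, 5/27, 8/7, 7/6, 3, 2*E}, Interval(-23/3, -3/2)), ProductSet(Integers, Interval(-9/5, -1/80)))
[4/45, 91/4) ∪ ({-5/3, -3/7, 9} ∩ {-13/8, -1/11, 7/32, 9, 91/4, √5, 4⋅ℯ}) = [4/45, 91/4)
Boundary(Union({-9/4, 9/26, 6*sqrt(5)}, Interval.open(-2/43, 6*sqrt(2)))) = {-9/4, -2/43, 6*sqrt(2), 6*sqrt(5)}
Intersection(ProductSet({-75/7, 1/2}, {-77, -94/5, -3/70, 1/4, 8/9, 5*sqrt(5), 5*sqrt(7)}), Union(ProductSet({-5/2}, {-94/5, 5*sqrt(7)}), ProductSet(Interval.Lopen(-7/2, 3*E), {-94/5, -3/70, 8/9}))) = ProductSet({1/2}, {-94/5, -3/70, 8/9})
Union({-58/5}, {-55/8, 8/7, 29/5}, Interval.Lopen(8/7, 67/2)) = Union({-58/5, -55/8}, Interval(8/7, 67/2))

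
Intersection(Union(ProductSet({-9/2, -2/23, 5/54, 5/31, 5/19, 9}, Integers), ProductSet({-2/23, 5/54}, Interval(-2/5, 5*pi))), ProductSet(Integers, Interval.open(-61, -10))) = ProductSet({9}, Range(-60, -10, 1))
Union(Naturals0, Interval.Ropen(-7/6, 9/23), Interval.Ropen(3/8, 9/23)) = Union(Interval.Ropen(-7/6, 9/23), Naturals0)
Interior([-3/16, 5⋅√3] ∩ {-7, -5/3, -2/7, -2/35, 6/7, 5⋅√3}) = ∅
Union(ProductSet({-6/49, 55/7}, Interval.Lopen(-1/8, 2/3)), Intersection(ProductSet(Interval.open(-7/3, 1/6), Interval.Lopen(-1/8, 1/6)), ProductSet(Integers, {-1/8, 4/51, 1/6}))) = Union(ProductSet({-6/49, 55/7}, Interval.Lopen(-1/8, 2/3)), ProductSet(Range(-2, 1, 1), {4/51, 1/6}))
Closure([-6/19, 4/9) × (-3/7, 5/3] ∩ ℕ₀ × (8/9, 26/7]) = {0} × [8/9, 5/3]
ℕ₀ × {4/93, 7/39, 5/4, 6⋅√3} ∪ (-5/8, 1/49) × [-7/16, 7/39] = ((-5/8, 1/49) × [-7/16, 7/39]) ∪ (ℕ₀ × {4/93, 7/39, 5/4, 6⋅√3})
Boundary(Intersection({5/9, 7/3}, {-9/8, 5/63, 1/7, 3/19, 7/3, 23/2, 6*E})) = {7/3}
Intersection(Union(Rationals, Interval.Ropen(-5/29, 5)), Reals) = Union(Interval(-5/29, 5), Rationals)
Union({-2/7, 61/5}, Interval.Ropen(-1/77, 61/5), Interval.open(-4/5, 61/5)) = Interval.Lopen(-4/5, 61/5)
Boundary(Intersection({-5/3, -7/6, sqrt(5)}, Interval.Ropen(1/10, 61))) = {sqrt(5)}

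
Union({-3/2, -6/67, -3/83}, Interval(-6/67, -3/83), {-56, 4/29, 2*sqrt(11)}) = Union({-56, -3/2, 4/29, 2*sqrt(11)}, Interval(-6/67, -3/83))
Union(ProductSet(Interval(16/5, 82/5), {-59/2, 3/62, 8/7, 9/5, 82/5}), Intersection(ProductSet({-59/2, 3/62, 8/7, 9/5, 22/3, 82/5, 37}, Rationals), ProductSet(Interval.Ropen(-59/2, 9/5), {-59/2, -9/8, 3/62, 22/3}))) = Union(ProductSet({-59/2, 3/62, 8/7}, {-59/2, -9/8, 3/62, 22/3}), ProductSet(Interval(16/5, 82/5), {-59/2, 3/62, 8/7, 9/5, 82/5}))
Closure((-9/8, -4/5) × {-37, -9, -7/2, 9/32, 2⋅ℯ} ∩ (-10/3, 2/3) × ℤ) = [-9/8, -4/5] × {-37, -9}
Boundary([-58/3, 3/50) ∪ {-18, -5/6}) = {-58/3, 3/50}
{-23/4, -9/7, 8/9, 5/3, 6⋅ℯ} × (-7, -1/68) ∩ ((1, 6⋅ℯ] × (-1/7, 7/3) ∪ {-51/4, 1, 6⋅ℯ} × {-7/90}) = {5/3, 6⋅ℯ} × (-1/7, -1/68)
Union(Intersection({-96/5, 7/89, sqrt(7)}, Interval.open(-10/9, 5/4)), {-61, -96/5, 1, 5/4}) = {-61, -96/5, 7/89, 1, 5/4}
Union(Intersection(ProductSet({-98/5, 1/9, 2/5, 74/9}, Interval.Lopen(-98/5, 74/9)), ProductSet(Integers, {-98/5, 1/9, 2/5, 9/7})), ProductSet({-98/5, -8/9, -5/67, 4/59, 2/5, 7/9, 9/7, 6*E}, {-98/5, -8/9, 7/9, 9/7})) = ProductSet({-98/5, -8/9, -5/67, 4/59, 2/5, 7/9, 9/7, 6*E}, {-98/5, -8/9, 7/9, 9/7})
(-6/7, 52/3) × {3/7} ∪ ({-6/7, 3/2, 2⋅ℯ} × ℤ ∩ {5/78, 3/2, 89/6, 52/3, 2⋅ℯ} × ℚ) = ({3/2, 2⋅ℯ} × ℤ) ∪ ((-6/7, 52/3) × {3/7})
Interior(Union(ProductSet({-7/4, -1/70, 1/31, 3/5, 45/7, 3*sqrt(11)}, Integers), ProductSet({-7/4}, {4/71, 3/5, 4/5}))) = EmptySet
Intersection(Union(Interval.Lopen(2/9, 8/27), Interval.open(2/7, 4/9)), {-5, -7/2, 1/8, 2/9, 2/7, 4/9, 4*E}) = {2/7}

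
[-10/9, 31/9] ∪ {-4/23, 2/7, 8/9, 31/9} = [-10/9, 31/9]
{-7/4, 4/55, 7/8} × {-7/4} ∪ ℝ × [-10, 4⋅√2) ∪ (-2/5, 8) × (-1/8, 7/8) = ℝ × [-10, 4⋅√2)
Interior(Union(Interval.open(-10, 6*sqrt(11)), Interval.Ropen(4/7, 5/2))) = Interval.open(-10, 6*sqrt(11))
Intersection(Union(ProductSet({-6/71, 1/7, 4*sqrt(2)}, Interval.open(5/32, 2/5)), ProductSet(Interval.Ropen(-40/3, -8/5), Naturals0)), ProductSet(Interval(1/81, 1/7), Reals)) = ProductSet({1/7}, Interval.open(5/32, 2/5))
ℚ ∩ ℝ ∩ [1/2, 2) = ℚ ∩ [1/2, 2)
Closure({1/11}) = {1/11}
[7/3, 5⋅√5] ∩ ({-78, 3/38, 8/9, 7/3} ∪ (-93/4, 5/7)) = {7/3}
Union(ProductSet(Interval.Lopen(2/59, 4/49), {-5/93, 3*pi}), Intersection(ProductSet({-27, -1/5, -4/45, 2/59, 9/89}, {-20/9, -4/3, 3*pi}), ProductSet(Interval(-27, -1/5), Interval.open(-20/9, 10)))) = Union(ProductSet({-27, -1/5}, {-4/3, 3*pi}), ProductSet(Interval.Lopen(2/59, 4/49), {-5/93, 3*pi}))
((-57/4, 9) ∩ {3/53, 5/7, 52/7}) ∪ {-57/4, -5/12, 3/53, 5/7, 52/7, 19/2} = {-57/4, -5/12, 3/53, 5/7, 52/7, 19/2}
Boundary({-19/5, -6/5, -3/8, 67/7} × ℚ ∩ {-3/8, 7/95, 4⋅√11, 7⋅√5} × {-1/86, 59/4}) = {-3/8} × {-1/86, 59/4}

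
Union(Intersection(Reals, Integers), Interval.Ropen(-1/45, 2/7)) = Union(Integers, Interval.Ropen(-1/45, 2/7))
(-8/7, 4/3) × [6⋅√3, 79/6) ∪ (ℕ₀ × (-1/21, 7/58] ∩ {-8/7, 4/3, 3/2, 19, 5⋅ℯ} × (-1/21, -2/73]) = ({19} × (-1/21, -2/73]) ∪ ((-8/7, 4/3) × [6⋅√3, 79/6))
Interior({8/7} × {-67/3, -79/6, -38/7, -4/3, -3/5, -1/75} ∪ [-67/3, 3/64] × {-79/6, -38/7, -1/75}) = ∅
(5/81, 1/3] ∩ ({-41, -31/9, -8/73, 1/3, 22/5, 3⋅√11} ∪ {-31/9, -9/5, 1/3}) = {1/3}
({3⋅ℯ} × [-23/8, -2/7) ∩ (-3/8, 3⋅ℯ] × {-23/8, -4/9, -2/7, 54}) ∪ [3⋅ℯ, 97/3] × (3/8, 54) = ({3⋅ℯ} × {-23/8, -4/9}) ∪ ([3⋅ℯ, 97/3] × (3/8, 54))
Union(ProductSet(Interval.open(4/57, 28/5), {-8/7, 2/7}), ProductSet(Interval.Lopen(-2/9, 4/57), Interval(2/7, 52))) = Union(ProductSet(Interval.Lopen(-2/9, 4/57), Interval(2/7, 52)), ProductSet(Interval.open(4/57, 28/5), {-8/7, 2/7}))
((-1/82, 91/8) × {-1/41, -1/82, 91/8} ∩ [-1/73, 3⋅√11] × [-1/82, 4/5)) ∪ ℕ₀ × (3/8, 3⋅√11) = (ℕ₀ × (3/8, 3⋅√11)) ∪ ((-1/82, 3⋅√11] × {-1/82})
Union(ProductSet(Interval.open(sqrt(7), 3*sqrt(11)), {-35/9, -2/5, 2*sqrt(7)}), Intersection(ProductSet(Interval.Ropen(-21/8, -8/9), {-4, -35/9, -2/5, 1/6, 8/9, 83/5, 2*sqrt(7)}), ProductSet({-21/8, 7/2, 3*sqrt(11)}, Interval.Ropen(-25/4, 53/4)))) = Union(ProductSet({-21/8}, {-4, -35/9, -2/5, 1/6, 8/9, 2*sqrt(7)}), ProductSet(Interval.open(sqrt(7), 3*sqrt(11)), {-35/9, -2/5, 2*sqrt(7)}))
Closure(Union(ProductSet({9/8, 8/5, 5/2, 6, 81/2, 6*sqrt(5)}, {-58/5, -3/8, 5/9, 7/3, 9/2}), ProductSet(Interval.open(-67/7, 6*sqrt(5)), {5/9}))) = Union(ProductSet({9/8, 8/5, 5/2, 6, 81/2, 6*sqrt(5)}, {-58/5, -3/8, 5/9, 7/3, 9/2}), ProductSet(Interval(-67/7, 6*sqrt(5)), {5/9}))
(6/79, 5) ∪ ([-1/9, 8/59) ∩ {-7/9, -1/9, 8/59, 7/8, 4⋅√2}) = {-1/9} ∪ (6/79, 5)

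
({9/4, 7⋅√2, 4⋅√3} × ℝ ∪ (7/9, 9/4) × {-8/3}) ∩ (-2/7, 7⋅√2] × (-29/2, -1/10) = ((7/9, 9/4) × {-8/3}) ∪ ({9/4, 7⋅√2, 4⋅√3} × (-29/2, -1/10))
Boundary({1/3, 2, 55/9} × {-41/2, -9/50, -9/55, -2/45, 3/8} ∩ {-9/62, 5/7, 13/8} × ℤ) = ∅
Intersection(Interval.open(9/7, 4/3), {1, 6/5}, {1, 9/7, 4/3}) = EmptySet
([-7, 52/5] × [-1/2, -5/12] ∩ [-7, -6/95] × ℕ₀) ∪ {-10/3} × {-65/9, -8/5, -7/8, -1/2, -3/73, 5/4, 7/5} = {-10/3} × {-65/9, -8/5, -7/8, -1/2, -3/73, 5/4, 7/5}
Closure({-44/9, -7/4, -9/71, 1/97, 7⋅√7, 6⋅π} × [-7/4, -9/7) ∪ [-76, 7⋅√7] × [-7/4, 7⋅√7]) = ({7⋅√7, 6⋅π} × [-7/4, -9/7]) ∪ ({-44/9, -7/4, -9/71, 1/97, 7⋅√7, 6⋅π} × [-7/4, -9/7)) ∪ ([-76, 7⋅√7] × [-7/4, 7⋅√7])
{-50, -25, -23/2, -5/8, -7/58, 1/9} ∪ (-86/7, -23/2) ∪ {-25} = {-50, -25, -5/8, -7/58, 1/9} ∪ (-86/7, -23/2]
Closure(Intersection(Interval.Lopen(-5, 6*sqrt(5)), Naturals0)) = Range(0, 14, 1)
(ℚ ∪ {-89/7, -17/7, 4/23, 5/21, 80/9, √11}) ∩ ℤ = ℤ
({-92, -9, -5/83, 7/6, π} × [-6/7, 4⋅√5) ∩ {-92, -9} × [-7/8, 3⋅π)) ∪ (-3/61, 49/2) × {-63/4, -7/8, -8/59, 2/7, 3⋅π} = ({-92, -9} × [-6/7, 4⋅√5)) ∪ ((-3/61, 49/2) × {-63/4, -7/8, -8/59, 2/7, 3⋅π})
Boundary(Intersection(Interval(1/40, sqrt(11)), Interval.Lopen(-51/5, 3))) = {1/40, 3}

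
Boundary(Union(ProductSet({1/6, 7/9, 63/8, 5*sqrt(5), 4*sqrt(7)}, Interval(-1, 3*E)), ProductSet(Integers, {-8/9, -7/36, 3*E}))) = Union(ProductSet({1/6, 7/9, 63/8, 5*sqrt(5), 4*sqrt(7)}, Interval(-1, 3*E)), ProductSet(Integers, {-8/9, -7/36, 3*E}))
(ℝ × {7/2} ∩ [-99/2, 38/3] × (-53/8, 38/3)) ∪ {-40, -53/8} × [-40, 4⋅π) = ([-99/2, 38/3] × {7/2}) ∪ ({-40, -53/8} × [-40, 4⋅π))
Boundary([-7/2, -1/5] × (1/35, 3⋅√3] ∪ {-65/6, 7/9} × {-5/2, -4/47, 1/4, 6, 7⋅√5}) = ({-7/2, -1/5} × [1/35, 3⋅√3]) ∪ ([-7/2, -1/5] × {1/35, 3⋅√3}) ∪ ({-65/6, 7/9} × {-5/2, -4/47, 1/4, 6, 7⋅√5})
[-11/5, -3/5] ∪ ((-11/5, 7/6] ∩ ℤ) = [-11/5, -3/5] ∪ {-2, -1, 0, 1}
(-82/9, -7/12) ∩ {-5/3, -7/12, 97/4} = {-5/3}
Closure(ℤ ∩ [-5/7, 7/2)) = {0, 1, 2, 3}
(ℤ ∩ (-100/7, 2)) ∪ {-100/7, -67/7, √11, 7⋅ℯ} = {-100/7, -67/7, √11, 7⋅ℯ} ∪ {-14, -13, …, 1}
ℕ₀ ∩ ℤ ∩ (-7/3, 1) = {0}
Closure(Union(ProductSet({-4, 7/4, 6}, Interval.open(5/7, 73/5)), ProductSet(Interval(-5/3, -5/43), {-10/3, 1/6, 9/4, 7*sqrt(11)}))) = Union(ProductSet({-4, 7/4, 6}, Interval(5/7, 73/5)), ProductSet(Interval(-5/3, -5/43), {-10/3, 1/6, 9/4, 7*sqrt(11)}))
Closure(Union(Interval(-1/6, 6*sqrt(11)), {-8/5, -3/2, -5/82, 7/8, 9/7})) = Union({-8/5, -3/2}, Interval(-1/6, 6*sqrt(11)))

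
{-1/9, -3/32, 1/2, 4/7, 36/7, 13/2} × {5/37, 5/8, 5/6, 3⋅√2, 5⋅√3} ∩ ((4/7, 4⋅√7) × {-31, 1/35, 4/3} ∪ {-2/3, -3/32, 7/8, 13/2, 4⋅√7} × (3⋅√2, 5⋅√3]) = {-3/32, 13/2} × {5⋅√3}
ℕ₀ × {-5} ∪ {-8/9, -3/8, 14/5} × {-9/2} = (ℕ₀ × {-5}) ∪ ({-8/9, -3/8, 14/5} × {-9/2})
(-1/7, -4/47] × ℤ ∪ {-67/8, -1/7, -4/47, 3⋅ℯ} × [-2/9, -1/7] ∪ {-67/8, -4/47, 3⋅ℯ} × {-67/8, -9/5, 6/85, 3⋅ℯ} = ((-1/7, -4/47] × ℤ) ∪ ({-67/8, -1/7, -4/47, 3⋅ℯ} × [-2/9, -1/7]) ∪ ({-67/8, -4/47, 3⋅ℯ} × {-67/8, -9/5, 6/85, 3⋅ℯ})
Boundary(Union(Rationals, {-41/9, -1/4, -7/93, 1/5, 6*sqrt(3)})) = Reals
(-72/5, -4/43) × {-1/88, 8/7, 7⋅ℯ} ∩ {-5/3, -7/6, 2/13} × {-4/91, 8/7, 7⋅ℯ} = {-5/3, -7/6} × {8/7, 7⋅ℯ}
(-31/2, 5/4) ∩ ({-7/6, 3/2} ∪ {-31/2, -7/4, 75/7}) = {-7/4, -7/6}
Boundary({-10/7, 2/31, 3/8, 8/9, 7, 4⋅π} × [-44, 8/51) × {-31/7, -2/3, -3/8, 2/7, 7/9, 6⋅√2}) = {-10/7, 2/31, 3/8, 8/9, 7, 4⋅π} × [-44, 8/51] × {-31/7, -2/3, -3/8, 2/7, 7/9, 6⋅√2}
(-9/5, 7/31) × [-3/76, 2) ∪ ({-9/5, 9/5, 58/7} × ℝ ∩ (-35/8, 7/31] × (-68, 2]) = ({-9/5} × (-68, 2]) ∪ ((-9/5, 7/31) × [-3/76, 2))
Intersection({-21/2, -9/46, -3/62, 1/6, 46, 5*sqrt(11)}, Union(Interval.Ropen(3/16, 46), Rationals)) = {-21/2, -9/46, -3/62, 1/6, 46, 5*sqrt(11)}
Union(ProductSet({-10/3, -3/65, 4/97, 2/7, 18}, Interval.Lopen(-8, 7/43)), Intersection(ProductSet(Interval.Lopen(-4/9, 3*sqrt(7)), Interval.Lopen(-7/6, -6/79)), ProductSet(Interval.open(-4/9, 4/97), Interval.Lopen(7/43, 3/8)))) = ProductSet({-10/3, -3/65, 4/97, 2/7, 18}, Interval.Lopen(-8, 7/43))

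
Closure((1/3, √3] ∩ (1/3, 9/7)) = [1/3, 9/7]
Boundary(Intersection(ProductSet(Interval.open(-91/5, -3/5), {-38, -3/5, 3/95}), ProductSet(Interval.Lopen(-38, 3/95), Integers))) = ProductSet(Interval(-91/5, -3/5), {-38})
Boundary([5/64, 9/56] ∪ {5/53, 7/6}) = {5/64, 9/56, 7/6}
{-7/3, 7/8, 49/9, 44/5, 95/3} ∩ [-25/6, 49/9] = {-7/3, 7/8, 49/9}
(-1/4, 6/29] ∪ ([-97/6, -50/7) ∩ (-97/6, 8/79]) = (-97/6, -50/7) ∪ (-1/4, 6/29]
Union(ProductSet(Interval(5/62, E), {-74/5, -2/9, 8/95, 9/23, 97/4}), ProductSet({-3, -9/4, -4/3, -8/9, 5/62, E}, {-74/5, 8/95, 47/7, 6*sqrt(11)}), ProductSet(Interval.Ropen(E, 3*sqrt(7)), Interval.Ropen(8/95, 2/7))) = Union(ProductSet({-3, -9/4, -4/3, -8/9, 5/62, E}, {-74/5, 8/95, 47/7, 6*sqrt(11)}), ProductSet(Interval(5/62, E), {-74/5, -2/9, 8/95, 9/23, 97/4}), ProductSet(Interval.Ropen(E, 3*sqrt(7)), Interval.Ropen(8/95, 2/7)))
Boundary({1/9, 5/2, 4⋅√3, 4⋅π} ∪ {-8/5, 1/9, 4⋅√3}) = {-8/5, 1/9, 5/2, 4⋅√3, 4⋅π}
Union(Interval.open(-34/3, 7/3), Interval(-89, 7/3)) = Interval(-89, 7/3)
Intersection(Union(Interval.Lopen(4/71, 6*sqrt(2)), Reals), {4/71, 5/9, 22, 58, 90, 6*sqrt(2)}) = {4/71, 5/9, 22, 58, 90, 6*sqrt(2)}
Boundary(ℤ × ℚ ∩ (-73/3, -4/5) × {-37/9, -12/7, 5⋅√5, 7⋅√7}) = {-24, -23, …, -1} × {-37/9, -12/7}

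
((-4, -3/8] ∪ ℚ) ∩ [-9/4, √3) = [-9/4, -3/8] ∪ (ℚ ∩ [-9/4, √3))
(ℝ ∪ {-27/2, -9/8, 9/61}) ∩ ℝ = ℝ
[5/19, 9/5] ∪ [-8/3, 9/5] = [-8/3, 9/5]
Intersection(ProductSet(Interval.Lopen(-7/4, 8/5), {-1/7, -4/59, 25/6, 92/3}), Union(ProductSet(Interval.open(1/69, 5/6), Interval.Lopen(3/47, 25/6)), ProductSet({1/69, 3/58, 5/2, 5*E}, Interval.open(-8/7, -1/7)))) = ProductSet(Interval.open(1/69, 5/6), {25/6})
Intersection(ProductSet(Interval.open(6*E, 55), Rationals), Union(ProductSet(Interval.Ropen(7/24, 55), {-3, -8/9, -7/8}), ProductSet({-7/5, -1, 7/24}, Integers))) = ProductSet(Interval.open(6*E, 55), {-3, -8/9, -7/8})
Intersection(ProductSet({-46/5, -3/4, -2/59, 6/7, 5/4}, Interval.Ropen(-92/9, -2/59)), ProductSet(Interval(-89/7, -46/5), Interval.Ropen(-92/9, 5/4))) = ProductSet({-46/5}, Interval.Ropen(-92/9, -2/59))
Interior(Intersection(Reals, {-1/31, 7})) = EmptySet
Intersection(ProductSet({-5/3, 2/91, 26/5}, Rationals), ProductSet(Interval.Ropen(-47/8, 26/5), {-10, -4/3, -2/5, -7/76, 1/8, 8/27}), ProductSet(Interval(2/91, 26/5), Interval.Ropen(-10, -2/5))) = ProductSet({2/91}, {-10, -4/3})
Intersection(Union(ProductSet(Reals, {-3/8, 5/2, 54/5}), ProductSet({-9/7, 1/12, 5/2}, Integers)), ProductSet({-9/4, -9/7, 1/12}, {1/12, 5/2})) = ProductSet({-9/4, -9/7, 1/12}, {5/2})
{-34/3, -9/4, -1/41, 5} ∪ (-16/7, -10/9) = {-34/3, -1/41, 5} ∪ (-16/7, -10/9)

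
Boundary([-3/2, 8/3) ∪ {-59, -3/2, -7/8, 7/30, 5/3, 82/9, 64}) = {-59, -3/2, 8/3, 82/9, 64}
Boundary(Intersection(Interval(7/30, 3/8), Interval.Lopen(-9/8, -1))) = EmptySet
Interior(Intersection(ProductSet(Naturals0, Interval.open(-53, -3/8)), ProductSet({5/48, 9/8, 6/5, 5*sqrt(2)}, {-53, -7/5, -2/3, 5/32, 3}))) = EmptySet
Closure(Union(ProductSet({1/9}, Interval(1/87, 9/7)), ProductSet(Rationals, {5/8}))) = Union(ProductSet({1/9}, Interval(1/87, 9/7)), ProductSet(Reals, {5/8}))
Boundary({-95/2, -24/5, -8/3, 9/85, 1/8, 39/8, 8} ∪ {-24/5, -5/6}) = {-95/2, -24/5, -8/3, -5/6, 9/85, 1/8, 39/8, 8}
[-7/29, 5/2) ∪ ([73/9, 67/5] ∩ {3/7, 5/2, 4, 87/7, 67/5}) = [-7/29, 5/2) ∪ {87/7, 67/5}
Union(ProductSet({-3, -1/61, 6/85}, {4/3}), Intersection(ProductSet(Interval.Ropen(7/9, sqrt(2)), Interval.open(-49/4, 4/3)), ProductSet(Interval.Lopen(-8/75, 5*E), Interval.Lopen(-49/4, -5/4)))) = Union(ProductSet({-3, -1/61, 6/85}, {4/3}), ProductSet(Interval.Ropen(7/9, sqrt(2)), Interval.Lopen(-49/4, -5/4)))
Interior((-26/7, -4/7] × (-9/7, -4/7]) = (-26/7, -4/7) × (-9/7, -4/7)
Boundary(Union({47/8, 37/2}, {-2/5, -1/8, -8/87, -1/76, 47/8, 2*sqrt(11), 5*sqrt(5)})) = {-2/5, -1/8, -8/87, -1/76, 47/8, 37/2, 2*sqrt(11), 5*sqrt(5)}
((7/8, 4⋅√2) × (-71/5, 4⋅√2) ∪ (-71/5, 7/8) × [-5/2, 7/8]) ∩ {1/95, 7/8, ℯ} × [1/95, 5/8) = {1/95, ℯ} × [1/95, 5/8)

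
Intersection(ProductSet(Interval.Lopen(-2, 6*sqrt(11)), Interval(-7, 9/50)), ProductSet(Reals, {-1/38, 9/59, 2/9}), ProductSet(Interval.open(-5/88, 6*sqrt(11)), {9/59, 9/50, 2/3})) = ProductSet(Interval.open(-5/88, 6*sqrt(11)), {9/59})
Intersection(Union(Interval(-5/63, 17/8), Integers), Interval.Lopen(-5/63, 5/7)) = Union(Interval.Lopen(-5/63, 5/7), Range(0, 1, 1))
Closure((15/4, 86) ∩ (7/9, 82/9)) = [15/4, 82/9]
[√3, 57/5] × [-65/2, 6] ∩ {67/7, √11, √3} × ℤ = {67/7, √11, √3} × {-32, -31, …, 6}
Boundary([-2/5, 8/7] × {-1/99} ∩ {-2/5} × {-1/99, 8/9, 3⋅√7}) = {-2/5} × {-1/99}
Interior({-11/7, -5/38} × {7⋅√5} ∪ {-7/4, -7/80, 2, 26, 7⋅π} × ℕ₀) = ∅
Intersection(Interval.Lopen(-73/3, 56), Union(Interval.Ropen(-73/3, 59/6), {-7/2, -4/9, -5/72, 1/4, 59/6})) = Interval.Lopen(-73/3, 59/6)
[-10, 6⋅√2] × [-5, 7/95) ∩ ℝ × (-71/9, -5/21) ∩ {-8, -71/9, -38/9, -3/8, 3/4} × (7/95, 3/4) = ∅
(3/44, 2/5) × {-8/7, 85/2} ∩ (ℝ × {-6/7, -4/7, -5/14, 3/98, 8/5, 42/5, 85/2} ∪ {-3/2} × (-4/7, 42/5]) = (3/44, 2/5) × {85/2}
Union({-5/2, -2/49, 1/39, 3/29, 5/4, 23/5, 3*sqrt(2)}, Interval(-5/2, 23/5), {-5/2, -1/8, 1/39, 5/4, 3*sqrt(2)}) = Interval(-5/2, 23/5)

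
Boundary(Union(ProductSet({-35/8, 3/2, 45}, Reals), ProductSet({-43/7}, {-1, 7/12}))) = Union(ProductSet({-43/7}, {-1, 7/12}), ProductSet({-35/8, 3/2, 45}, Reals))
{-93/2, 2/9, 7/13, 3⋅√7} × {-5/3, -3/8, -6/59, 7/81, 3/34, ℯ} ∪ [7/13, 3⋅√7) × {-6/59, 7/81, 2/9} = ([7/13, 3⋅√7) × {-6/59, 7/81, 2/9}) ∪ ({-93/2, 2/9, 7/13, 3⋅√7} × {-5/3, -3/8, -6/59, 7/81, 3/34, ℯ})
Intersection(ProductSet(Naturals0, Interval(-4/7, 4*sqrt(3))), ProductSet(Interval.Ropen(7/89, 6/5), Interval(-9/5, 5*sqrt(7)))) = ProductSet(Range(1, 2, 1), Interval(-4/7, 4*sqrt(3)))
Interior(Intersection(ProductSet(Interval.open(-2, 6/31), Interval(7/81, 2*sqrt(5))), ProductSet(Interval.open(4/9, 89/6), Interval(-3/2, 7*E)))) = EmptySet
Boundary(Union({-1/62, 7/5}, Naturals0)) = Union({-1/62, 7/5}, Naturals0)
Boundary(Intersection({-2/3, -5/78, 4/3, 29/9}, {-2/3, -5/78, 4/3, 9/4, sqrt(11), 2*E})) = {-2/3, -5/78, 4/3}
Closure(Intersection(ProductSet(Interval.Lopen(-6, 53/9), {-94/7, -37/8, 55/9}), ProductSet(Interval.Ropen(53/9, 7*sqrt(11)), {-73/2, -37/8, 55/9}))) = ProductSet({53/9}, {-37/8, 55/9})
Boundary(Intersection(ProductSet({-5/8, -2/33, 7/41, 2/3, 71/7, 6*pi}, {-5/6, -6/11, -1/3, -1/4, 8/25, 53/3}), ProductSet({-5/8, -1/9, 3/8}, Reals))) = ProductSet({-5/8}, {-5/6, -6/11, -1/3, -1/4, 8/25, 53/3})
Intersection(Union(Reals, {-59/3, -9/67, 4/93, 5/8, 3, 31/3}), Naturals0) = Naturals0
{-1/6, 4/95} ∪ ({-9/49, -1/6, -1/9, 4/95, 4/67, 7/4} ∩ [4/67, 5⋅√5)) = {-1/6, 4/95, 4/67, 7/4}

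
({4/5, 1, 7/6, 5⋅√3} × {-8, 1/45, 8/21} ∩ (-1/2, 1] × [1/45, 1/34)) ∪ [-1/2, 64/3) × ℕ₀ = ({4/5, 1} × {1/45}) ∪ ([-1/2, 64/3) × ℕ₀)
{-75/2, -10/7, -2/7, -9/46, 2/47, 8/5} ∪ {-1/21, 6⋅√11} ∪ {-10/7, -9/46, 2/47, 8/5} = {-75/2, -10/7, -2/7, -9/46, -1/21, 2/47, 8/5, 6⋅√11}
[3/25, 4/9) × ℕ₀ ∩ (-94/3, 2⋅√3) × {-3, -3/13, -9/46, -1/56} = ∅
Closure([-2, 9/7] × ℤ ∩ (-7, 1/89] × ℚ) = [-2, 1/89] × ℤ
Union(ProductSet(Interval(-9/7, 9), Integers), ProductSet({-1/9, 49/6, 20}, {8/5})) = Union(ProductSet({-1/9, 49/6, 20}, {8/5}), ProductSet(Interval(-9/7, 9), Integers))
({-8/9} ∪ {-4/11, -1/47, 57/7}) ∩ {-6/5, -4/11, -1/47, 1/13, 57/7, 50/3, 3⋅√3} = {-4/11, -1/47, 57/7}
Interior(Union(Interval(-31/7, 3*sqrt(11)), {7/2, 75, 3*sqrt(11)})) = Interval.open(-31/7, 3*sqrt(11))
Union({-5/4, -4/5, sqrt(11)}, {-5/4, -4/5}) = {-5/4, -4/5, sqrt(11)}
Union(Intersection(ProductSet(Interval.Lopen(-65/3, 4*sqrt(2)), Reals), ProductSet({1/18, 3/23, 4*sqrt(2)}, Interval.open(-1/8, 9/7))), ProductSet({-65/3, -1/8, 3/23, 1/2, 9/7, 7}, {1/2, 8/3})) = Union(ProductSet({1/18, 3/23, 4*sqrt(2)}, Interval.open(-1/8, 9/7)), ProductSet({-65/3, -1/8, 3/23, 1/2, 9/7, 7}, {1/2, 8/3}))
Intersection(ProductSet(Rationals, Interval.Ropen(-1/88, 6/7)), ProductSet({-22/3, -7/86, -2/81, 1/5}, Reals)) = ProductSet({-22/3, -7/86, -2/81, 1/5}, Interval.Ropen(-1/88, 6/7))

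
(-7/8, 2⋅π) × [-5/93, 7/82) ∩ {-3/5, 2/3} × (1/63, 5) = {-3/5, 2/3} × (1/63, 7/82)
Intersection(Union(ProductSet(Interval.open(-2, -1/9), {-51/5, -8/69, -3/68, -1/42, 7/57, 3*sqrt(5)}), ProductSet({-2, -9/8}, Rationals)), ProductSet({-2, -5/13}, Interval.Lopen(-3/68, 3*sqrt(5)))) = Union(ProductSet({-2}, Intersection(Interval.Lopen(-3/68, 3*sqrt(5)), Rationals)), ProductSet({-5/13}, {-1/42, 7/57, 3*sqrt(5)}))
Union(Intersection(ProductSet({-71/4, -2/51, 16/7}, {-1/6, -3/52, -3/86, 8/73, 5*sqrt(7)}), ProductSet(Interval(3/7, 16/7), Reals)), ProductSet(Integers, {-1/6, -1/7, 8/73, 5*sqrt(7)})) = Union(ProductSet({16/7}, {-1/6, -3/52, -3/86, 8/73, 5*sqrt(7)}), ProductSet(Integers, {-1/6, -1/7, 8/73, 5*sqrt(7)}))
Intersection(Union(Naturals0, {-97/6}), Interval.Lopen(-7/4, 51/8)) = Range(0, 7, 1)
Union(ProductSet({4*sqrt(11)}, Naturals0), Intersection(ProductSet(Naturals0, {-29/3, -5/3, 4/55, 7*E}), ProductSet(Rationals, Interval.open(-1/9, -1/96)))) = ProductSet({4*sqrt(11)}, Naturals0)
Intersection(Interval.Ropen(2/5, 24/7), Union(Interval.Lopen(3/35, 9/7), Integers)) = Union(Interval(2/5, 9/7), Range(1, 4, 1))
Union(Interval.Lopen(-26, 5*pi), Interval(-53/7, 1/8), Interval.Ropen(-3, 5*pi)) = Interval.Lopen(-26, 5*pi)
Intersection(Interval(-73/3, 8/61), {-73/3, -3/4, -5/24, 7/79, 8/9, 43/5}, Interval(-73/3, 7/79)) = {-73/3, -3/4, -5/24, 7/79}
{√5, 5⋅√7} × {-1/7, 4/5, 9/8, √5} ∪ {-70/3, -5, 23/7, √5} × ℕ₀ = ({-70/3, -5, 23/7, √5} × ℕ₀) ∪ ({√5, 5⋅√7} × {-1/7, 4/5, 9/8, √5})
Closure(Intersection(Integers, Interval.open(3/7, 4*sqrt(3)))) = Range(1, 7, 1)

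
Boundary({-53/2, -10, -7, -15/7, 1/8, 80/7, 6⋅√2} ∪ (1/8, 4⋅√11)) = {-53/2, -10, -7, -15/7, 1/8, 4⋅√11}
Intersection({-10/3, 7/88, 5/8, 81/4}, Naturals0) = EmptySet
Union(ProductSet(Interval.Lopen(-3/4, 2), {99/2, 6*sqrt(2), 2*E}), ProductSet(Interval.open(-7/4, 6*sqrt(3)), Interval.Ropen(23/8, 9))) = Union(ProductSet(Interval.open(-7/4, 6*sqrt(3)), Interval.Ropen(23/8, 9)), ProductSet(Interval.Lopen(-3/4, 2), {99/2, 6*sqrt(2), 2*E}))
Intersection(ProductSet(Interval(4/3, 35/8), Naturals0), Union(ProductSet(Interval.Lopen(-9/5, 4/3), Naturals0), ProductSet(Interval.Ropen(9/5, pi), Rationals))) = ProductSet(Union({4/3}, Interval.Ropen(9/5, pi)), Naturals0)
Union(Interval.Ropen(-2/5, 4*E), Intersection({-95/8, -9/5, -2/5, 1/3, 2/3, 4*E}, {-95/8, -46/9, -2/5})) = Union({-95/8}, Interval.Ropen(-2/5, 4*E))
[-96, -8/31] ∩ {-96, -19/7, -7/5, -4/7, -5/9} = {-96, -19/7, -7/5, -4/7, -5/9}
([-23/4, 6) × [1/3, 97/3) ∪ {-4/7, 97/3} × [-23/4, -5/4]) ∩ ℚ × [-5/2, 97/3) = ({-4/7, 97/3} × [-5/2, -5/4]) ∪ ((ℚ ∩ [-23/4, 6)) × [1/3, 97/3))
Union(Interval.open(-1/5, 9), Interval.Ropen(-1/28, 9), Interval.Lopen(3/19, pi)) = Interval.open(-1/5, 9)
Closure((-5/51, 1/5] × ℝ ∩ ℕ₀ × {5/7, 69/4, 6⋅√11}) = {0} × {5/7, 69/4, 6⋅√11}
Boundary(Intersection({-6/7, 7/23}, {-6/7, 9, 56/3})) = {-6/7}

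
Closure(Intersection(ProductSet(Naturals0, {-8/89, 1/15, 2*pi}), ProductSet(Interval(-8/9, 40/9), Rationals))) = ProductSet(Range(0, 5, 1), {-8/89, 1/15})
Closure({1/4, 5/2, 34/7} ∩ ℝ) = {1/4, 5/2, 34/7}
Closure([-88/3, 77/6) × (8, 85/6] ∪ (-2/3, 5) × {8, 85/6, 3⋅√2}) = ({-88/3, 77/6} × [8, 85/6]) ∪ ([-88/3, 77/6] × {8, 85/6}) ∪ ([-88/3, 77/6) × (8, 85/6]) ∪ ([-2/3, 5] × {8, 85/6, 3⋅√2})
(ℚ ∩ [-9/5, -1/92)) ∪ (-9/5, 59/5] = [-9/5, 59/5] ∪ (ℚ ∩ [-9/5, -1/92))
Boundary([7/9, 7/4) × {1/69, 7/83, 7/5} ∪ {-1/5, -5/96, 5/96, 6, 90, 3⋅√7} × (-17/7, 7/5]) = ([7/9, 7/4] × {1/69, 7/83, 7/5}) ∪ ({-1/5, -5/96, 5/96, 6, 90, 3⋅√7} × [-17/7, 7/5])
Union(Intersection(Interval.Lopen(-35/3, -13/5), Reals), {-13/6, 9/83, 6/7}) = Union({-13/6, 9/83, 6/7}, Interval.Lopen(-35/3, -13/5))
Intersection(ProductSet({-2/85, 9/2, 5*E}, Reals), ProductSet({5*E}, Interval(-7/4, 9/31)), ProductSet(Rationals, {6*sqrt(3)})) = EmptySet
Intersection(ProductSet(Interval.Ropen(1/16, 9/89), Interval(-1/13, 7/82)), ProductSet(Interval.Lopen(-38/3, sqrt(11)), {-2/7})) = EmptySet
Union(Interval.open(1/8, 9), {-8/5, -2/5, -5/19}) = Union({-8/5, -2/5, -5/19}, Interval.open(1/8, 9))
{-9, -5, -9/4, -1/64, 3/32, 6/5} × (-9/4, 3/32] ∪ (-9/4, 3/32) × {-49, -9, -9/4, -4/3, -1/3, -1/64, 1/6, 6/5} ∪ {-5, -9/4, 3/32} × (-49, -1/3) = ({-5, -9/4, 3/32} × (-49, -1/3)) ∪ ({-9, -5, -9/4, -1/64, 3/32, 6/5} × (-9/4, 3/32]) ∪ ((-9/4, 3/32) × {-49, -9, -9/4, -4/3, -1/3, -1/64, 1/6, 6/5})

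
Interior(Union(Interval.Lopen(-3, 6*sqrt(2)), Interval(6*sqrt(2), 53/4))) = Interval.open(-3, 53/4)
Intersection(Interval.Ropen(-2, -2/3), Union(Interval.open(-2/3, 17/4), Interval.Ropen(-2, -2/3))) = Interval.Ropen(-2, -2/3)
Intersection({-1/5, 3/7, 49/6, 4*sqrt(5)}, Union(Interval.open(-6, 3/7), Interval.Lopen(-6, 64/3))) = {-1/5, 3/7, 49/6, 4*sqrt(5)}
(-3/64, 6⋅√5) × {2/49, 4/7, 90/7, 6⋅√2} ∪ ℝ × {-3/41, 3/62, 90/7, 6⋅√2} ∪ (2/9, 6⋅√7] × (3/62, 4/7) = (ℝ × {-3/41, 3/62, 90/7, 6⋅√2}) ∪ ((2/9, 6⋅√7] × (3/62, 4/7)) ∪ ((-3/64, 6⋅√5) × {2/49, 4/7, 90/7, 6⋅√2})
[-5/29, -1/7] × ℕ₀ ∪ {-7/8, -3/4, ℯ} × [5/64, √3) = ([-5/29, -1/7] × ℕ₀) ∪ ({-7/8, -3/4, ℯ} × [5/64, √3))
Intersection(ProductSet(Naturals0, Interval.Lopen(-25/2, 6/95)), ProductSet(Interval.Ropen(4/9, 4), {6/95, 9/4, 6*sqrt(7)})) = ProductSet(Range(1, 4, 1), {6/95})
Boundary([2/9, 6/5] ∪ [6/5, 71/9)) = {2/9, 71/9}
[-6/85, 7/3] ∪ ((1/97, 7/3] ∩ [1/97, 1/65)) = [-6/85, 7/3]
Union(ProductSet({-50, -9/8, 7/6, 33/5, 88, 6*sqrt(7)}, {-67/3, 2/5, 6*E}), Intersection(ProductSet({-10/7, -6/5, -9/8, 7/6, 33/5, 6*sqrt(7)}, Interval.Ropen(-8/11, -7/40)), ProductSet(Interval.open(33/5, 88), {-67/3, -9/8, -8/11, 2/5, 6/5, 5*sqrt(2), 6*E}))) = Union(ProductSet({6*sqrt(7)}, {-8/11}), ProductSet({-50, -9/8, 7/6, 33/5, 88, 6*sqrt(7)}, {-67/3, 2/5, 6*E}))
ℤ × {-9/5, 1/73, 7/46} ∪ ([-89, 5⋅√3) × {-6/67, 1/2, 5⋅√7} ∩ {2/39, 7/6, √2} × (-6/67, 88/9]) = (ℤ × {-9/5, 1/73, 7/46}) ∪ ({2/39, 7/6, √2} × {1/2})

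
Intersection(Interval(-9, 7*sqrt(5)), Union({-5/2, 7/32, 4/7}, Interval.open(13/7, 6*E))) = Union({-5/2, 7/32, 4/7}, Interval.Lopen(13/7, 7*sqrt(5)))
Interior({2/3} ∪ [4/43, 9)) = (4/43, 9)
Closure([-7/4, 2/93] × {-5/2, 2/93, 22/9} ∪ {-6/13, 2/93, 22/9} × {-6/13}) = ({-6/13, 2/93, 22/9} × {-6/13}) ∪ ([-7/4, 2/93] × {-5/2, 2/93, 22/9})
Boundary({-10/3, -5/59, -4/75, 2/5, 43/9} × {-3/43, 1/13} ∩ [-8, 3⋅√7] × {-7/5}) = ∅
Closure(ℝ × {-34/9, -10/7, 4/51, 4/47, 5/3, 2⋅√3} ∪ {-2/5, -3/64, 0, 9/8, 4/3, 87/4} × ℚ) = ({-2/5, -3/64, 0, 9/8, 4/3, 87/4} × ℝ) ∪ (ℝ × {-34/9, -10/7, 4/51, 4/47, 5/3, 2⋅√3})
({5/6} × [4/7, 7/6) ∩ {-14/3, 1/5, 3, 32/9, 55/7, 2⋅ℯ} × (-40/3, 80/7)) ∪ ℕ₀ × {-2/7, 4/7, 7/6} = ℕ₀ × {-2/7, 4/7, 7/6}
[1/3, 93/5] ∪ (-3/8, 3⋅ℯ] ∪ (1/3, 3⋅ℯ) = (-3/8, 93/5]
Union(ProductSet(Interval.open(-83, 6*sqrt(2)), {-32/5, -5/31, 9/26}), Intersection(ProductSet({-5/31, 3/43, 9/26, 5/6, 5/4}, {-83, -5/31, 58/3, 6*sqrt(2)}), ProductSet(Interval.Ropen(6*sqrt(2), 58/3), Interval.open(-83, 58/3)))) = ProductSet(Interval.open(-83, 6*sqrt(2)), {-32/5, -5/31, 9/26})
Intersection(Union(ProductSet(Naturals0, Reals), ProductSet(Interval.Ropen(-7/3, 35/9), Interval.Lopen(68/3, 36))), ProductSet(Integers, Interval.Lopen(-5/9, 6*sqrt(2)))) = ProductSet(Naturals0, Interval.Lopen(-5/9, 6*sqrt(2)))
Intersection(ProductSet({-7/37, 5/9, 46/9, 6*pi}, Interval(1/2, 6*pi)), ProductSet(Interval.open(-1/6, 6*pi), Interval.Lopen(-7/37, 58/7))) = ProductSet({5/9, 46/9}, Interval(1/2, 58/7))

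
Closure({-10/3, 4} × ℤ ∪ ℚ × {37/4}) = (ℝ × {37/4}) ∪ ({-10/3, 4} × ℤ)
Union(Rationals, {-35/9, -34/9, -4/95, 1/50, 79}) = Rationals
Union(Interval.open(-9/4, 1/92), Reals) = Interval(-oo, oo)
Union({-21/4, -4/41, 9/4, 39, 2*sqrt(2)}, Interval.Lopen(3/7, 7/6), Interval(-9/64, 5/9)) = Union({-21/4, 9/4, 39, 2*sqrt(2)}, Interval(-9/64, 7/6))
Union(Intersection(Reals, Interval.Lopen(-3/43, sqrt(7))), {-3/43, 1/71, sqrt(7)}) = Interval(-3/43, sqrt(7))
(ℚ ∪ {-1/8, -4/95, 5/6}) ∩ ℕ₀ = ℕ₀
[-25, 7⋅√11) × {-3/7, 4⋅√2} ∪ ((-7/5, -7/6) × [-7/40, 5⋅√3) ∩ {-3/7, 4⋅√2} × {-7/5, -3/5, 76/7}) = [-25, 7⋅√11) × {-3/7, 4⋅√2}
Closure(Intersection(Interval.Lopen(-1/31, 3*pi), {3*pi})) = {3*pi}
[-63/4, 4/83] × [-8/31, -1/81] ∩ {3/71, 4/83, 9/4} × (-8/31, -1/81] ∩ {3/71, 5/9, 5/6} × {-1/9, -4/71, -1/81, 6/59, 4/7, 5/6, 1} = {3/71} × {-1/9, -4/71, -1/81}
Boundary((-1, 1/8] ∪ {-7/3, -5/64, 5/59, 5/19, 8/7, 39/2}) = {-7/3, -1, 1/8, 5/19, 8/7, 39/2}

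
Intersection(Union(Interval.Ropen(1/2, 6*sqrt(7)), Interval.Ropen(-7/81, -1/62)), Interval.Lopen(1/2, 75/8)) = Interval.Lopen(1/2, 75/8)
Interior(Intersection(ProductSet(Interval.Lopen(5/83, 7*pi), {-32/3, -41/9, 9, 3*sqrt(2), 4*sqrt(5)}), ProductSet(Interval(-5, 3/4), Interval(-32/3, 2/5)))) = EmptySet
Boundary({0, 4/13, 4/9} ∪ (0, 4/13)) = {0, 4/13, 4/9}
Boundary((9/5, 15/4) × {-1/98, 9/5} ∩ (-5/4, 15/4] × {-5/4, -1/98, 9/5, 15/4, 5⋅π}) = [9/5, 15/4] × {-1/98, 9/5}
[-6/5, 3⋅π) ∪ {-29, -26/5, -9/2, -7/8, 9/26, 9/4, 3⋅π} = {-29, -26/5, -9/2} ∪ [-6/5, 3⋅π]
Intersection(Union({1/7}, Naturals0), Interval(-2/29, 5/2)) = Union({1/7}, Range(0, 3, 1))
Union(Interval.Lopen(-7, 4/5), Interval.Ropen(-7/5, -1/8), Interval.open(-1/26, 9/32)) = Interval.Lopen(-7, 4/5)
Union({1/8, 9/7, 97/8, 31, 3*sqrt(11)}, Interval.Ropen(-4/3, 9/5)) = Union({97/8, 31, 3*sqrt(11)}, Interval.Ropen(-4/3, 9/5))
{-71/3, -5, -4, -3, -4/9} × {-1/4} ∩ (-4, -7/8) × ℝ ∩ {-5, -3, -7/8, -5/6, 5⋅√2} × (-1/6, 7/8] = ∅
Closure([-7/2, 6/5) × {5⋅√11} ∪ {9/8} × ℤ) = ({9/8} × ℤ) ∪ ([-7/2, 6/5] × {5⋅√11})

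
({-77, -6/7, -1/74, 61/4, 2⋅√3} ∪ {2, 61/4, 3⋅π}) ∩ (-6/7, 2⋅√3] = {-1/74, 2, 2⋅√3}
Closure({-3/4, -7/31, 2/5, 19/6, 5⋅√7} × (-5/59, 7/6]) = {-3/4, -7/31, 2/5, 19/6, 5⋅√7} × [-5/59, 7/6]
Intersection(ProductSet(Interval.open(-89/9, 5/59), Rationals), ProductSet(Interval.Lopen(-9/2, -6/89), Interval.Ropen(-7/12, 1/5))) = ProductSet(Interval.Lopen(-9/2, -6/89), Intersection(Interval.Ropen(-7/12, 1/5), Rationals))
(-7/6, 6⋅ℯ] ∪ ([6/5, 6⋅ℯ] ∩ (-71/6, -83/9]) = (-7/6, 6⋅ℯ]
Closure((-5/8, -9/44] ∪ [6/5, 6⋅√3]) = [-5/8, -9/44] ∪ [6/5, 6⋅√3]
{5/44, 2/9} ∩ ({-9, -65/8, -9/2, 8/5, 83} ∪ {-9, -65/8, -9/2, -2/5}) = ∅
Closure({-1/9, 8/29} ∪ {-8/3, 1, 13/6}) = {-8/3, -1/9, 8/29, 1, 13/6}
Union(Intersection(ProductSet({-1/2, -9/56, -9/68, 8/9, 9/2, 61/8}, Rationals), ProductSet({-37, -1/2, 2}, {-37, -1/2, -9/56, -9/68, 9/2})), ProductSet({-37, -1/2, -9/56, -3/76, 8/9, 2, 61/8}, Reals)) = ProductSet({-37, -1/2, -9/56, -3/76, 8/9, 2, 61/8}, Reals)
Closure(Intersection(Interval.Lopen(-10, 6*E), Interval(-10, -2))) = Interval(-10, -2)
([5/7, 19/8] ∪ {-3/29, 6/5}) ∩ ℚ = {-3/29} ∪ (ℚ ∩ [5/7, 19/8])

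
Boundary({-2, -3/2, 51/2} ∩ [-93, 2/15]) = {-2, -3/2}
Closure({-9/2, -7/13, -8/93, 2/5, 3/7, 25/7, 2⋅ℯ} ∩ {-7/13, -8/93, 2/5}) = {-7/13, -8/93, 2/5}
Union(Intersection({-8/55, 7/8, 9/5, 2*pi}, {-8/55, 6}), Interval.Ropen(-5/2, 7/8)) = Interval.Ropen(-5/2, 7/8)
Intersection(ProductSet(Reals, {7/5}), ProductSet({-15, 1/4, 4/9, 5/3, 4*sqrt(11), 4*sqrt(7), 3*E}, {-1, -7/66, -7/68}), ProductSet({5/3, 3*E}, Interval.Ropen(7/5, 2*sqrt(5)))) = EmptySet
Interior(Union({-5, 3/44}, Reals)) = Reals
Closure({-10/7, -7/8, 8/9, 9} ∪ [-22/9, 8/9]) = [-22/9, 8/9] ∪ {9}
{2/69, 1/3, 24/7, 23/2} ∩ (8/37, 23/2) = {1/3, 24/7}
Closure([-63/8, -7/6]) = [-63/8, -7/6]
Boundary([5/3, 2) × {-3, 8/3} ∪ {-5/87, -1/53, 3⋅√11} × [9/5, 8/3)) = ([5/3, 2] × {-3, 8/3}) ∪ ({-5/87, -1/53, 3⋅√11} × [9/5, 8/3])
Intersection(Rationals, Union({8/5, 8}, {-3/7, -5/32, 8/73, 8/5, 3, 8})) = {-3/7, -5/32, 8/73, 8/5, 3, 8}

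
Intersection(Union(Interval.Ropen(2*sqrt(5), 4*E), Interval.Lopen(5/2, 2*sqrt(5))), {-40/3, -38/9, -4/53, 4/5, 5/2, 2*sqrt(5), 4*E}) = {2*sqrt(5)}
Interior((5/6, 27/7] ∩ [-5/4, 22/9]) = (5/6, 22/9)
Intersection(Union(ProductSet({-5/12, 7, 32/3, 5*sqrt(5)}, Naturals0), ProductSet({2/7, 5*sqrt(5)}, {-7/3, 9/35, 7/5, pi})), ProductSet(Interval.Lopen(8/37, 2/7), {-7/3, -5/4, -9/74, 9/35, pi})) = ProductSet({2/7}, {-7/3, 9/35, pi})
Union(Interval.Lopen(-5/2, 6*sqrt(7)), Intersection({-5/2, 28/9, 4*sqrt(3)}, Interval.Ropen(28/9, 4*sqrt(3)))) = Interval.Lopen(-5/2, 6*sqrt(7))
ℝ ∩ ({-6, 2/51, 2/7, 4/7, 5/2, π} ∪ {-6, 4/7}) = {-6, 2/51, 2/7, 4/7, 5/2, π}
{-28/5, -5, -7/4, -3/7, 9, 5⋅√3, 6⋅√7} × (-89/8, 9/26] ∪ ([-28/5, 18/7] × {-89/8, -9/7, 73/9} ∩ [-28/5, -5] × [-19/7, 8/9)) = ([-28/5, -5] × {-9/7}) ∪ ({-28/5, -5, -7/4, -3/7, 9, 5⋅√3, 6⋅√7} × (-89/8, 9/26])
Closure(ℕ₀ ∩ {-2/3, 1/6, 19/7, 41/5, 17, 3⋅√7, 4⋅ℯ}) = {17}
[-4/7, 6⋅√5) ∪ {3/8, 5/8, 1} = [-4/7, 6⋅√5)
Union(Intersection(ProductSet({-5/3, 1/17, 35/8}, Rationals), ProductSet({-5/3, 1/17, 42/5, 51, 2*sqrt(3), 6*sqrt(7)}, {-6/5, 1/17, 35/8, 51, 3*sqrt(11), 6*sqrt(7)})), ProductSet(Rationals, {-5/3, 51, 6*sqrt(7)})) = Union(ProductSet({-5/3, 1/17}, {-6/5, 1/17, 35/8, 51}), ProductSet(Rationals, {-5/3, 51, 6*sqrt(7)}))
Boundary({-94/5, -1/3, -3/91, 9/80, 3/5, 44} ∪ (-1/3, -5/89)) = {-94/5, -1/3, -5/89, -3/91, 9/80, 3/5, 44}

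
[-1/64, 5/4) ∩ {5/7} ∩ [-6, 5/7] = {5/7}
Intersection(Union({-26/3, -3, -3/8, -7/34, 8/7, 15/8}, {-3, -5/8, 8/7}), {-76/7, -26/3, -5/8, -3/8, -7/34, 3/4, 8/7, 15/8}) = {-26/3, -5/8, -3/8, -7/34, 8/7, 15/8}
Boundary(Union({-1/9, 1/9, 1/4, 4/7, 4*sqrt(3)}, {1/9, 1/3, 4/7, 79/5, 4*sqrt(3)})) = {-1/9, 1/9, 1/4, 1/3, 4/7, 79/5, 4*sqrt(3)}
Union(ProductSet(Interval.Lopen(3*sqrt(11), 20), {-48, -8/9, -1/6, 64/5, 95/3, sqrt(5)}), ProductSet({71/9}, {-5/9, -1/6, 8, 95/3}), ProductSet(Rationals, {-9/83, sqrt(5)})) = Union(ProductSet({71/9}, {-5/9, -1/6, 8, 95/3}), ProductSet(Interval.Lopen(3*sqrt(11), 20), {-48, -8/9, -1/6, 64/5, 95/3, sqrt(5)}), ProductSet(Rationals, {-9/83, sqrt(5)}))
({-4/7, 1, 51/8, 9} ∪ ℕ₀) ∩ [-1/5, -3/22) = ∅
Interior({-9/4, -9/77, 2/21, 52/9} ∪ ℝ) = ℝ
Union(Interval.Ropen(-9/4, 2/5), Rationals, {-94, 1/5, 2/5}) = Union(Interval(-9/4, 2/5), Rationals)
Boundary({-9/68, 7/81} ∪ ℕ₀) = {-9/68, 7/81} ∪ ℕ₀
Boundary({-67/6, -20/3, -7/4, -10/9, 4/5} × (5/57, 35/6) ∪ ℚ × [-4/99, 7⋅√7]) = ℝ × [-4/99, 7⋅√7]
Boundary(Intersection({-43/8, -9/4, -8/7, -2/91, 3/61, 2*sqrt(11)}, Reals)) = {-43/8, -9/4, -8/7, -2/91, 3/61, 2*sqrt(11)}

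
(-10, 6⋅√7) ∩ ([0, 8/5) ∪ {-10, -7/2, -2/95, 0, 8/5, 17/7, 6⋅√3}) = {-7/2, -2/95, 17/7, 6⋅√3} ∪ [0, 8/5]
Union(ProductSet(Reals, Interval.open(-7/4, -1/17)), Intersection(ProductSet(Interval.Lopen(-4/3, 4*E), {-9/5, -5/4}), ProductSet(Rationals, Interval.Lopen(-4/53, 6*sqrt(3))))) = ProductSet(Reals, Interval.open(-7/4, -1/17))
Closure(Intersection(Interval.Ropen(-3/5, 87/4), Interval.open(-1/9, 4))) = Interval(-1/9, 4)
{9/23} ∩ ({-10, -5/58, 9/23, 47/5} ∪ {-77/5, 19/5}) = {9/23}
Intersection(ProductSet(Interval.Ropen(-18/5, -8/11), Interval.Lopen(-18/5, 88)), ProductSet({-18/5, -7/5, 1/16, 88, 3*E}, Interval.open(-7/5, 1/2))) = ProductSet({-18/5, -7/5}, Interval.open(-7/5, 1/2))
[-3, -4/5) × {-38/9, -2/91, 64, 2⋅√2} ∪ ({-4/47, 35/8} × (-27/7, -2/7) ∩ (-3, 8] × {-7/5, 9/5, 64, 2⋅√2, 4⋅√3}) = ({-4/47, 35/8} × {-7/5}) ∪ ([-3, -4/5) × {-38/9, -2/91, 64, 2⋅√2})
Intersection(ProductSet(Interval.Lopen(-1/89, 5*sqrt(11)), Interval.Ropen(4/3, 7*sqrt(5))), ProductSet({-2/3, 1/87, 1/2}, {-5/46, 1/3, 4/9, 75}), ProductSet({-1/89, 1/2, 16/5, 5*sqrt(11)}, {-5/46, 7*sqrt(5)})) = EmptySet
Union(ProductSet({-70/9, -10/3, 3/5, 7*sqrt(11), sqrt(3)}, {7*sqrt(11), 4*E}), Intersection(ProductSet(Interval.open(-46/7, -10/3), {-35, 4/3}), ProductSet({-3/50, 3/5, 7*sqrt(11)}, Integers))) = ProductSet({-70/9, -10/3, 3/5, 7*sqrt(11), sqrt(3)}, {7*sqrt(11), 4*E})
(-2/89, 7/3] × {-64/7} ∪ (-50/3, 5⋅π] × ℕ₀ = ((-2/89, 7/3] × {-64/7}) ∪ ((-50/3, 5⋅π] × ℕ₀)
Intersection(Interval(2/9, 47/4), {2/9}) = {2/9}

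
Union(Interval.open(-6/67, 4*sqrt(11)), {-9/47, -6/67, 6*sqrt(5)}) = Union({-9/47, 6*sqrt(5)}, Interval.Ropen(-6/67, 4*sqrt(11)))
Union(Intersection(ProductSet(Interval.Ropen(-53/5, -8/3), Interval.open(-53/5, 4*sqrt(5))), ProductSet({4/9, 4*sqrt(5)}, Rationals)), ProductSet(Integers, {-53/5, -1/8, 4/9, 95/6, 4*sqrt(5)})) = ProductSet(Integers, {-53/5, -1/8, 4/9, 95/6, 4*sqrt(5)})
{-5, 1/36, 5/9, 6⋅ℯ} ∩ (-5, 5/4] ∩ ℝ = {1/36, 5/9}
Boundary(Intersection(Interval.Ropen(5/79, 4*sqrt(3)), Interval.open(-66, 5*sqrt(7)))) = {5/79, 4*sqrt(3)}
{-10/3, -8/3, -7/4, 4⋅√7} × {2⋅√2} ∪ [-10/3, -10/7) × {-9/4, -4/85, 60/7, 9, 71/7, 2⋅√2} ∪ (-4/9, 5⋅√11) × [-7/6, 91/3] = ((-4/9, 5⋅√11) × [-7/6, 91/3]) ∪ ({-10/3, -8/3, -7/4, 4⋅√7} × {2⋅√2}) ∪ ([-10/3, -10/7) × {-9/4, -4/85, 60/7, 9, 71/7, 2⋅√2})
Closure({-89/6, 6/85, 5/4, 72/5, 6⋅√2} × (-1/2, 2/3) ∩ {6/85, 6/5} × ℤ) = {6/85} × {0}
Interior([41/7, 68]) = (41/7, 68)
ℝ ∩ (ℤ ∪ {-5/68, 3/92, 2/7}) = ℤ ∪ {-5/68, 3/92, 2/7}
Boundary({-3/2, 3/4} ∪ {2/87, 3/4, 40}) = {-3/2, 2/87, 3/4, 40}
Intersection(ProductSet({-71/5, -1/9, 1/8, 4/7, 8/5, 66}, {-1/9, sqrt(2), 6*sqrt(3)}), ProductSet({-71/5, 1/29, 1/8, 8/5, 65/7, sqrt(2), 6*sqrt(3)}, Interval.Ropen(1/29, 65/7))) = ProductSet({-71/5, 1/8, 8/5}, {sqrt(2)})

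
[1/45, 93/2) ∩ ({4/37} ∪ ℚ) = ℚ ∩ [1/45, 93/2)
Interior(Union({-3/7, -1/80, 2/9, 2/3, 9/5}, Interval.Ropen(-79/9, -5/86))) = Interval.open(-79/9, -5/86)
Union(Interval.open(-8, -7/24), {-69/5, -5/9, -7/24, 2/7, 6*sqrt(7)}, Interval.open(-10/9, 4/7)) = Union({-69/5, 6*sqrt(7)}, Interval.open(-8, 4/7))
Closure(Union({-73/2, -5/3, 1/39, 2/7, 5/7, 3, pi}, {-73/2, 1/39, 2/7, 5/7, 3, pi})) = {-73/2, -5/3, 1/39, 2/7, 5/7, 3, pi}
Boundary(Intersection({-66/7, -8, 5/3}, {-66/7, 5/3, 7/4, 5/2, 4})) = {-66/7, 5/3}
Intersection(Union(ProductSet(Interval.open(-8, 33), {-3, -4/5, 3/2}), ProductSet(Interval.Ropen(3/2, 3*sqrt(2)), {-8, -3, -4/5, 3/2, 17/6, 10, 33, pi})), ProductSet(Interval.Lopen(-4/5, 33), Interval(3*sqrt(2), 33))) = ProductSet(Interval.Ropen(3/2, 3*sqrt(2)), {10, 33})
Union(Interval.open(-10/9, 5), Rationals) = Union(Interval(-10/9, 5), Rationals)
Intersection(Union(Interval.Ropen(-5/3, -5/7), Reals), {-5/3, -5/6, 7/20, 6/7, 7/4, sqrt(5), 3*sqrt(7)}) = {-5/3, -5/6, 7/20, 6/7, 7/4, sqrt(5), 3*sqrt(7)}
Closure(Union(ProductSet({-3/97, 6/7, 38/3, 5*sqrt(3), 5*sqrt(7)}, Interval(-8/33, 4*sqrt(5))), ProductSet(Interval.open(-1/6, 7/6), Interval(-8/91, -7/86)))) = Union(ProductSet({-3/97, 6/7, 38/3, 5*sqrt(3), 5*sqrt(7)}, Interval(-8/33, 4*sqrt(5))), ProductSet(Interval(-1/6, 7/6), Interval(-8/91, -7/86)))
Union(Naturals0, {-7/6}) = Union({-7/6}, Naturals0)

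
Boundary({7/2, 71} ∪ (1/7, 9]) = {1/7, 9, 71}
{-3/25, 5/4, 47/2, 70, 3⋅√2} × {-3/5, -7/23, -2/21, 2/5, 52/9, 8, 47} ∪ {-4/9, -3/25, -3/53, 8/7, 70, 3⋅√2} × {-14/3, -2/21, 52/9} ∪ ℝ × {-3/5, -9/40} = (ℝ × {-3/5, -9/40}) ∪ ({-4/9, -3/25, -3/53, 8/7, 70, 3⋅√2} × {-14/3, -2/21, 52/9}) ∪ ({-3/25, 5/4, 47/2, 70, 3⋅√2} × {-3/5, -7/23, -2/21, 2/5, 52/9, 8, 47})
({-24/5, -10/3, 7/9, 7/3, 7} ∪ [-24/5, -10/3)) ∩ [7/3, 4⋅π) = {7/3, 7}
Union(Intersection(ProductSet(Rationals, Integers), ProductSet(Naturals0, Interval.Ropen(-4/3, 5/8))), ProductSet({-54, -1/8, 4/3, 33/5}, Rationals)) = Union(ProductSet({-54, -1/8, 4/3, 33/5}, Rationals), ProductSet(Naturals0, Range(-1, 1, 1)))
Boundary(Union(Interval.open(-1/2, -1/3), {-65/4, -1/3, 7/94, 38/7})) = {-65/4, -1/2, -1/3, 7/94, 38/7}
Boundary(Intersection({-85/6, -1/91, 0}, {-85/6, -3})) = {-85/6}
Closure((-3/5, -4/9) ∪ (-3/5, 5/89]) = [-3/5, 5/89]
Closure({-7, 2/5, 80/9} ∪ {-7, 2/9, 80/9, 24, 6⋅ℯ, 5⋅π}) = {-7, 2/9, 2/5, 80/9, 24, 6⋅ℯ, 5⋅π}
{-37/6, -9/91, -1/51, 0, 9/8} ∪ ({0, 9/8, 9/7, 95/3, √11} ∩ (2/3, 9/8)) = {-37/6, -9/91, -1/51, 0, 9/8}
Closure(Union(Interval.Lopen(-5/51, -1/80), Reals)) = Interval(-oo, oo)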